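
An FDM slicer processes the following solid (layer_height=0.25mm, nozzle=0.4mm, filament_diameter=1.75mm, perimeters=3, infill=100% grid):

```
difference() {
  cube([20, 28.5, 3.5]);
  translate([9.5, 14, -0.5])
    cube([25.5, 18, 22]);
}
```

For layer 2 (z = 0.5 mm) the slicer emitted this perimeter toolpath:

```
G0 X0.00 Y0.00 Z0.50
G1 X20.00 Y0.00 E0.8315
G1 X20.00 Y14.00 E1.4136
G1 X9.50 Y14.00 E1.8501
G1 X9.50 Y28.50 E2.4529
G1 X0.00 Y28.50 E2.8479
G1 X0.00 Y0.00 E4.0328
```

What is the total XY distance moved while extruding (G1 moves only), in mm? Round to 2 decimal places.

97.00 mm

Sum the Euclidean lengths of each G1 segment: total = 97.00 mm.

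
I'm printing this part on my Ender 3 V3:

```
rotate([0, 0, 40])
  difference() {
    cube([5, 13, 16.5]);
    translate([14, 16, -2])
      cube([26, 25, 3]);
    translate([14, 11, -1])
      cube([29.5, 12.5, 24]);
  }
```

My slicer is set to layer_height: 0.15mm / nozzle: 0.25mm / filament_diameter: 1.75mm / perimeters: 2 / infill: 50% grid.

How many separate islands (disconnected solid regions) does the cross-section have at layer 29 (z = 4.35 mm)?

1

At z = 4.35 mm: the 5×13 cube contributes its full rectangle; the cube at (14, 16) is absent (z outside [-2, 1]); the 29.5×12.5 cube at (14, 11) contributes its full rectangle; After the difference (first − rest): starting from the 5×13 cube, the 29.5×12.5 cube at (14, 11) misses the remaining region (no effect) — 1 connected region; (rotated 40° about Z; rotation is an isometry so areas/perimeters/island counts are preserved). Overall, the cross-section is a single solid region. Island count = 1.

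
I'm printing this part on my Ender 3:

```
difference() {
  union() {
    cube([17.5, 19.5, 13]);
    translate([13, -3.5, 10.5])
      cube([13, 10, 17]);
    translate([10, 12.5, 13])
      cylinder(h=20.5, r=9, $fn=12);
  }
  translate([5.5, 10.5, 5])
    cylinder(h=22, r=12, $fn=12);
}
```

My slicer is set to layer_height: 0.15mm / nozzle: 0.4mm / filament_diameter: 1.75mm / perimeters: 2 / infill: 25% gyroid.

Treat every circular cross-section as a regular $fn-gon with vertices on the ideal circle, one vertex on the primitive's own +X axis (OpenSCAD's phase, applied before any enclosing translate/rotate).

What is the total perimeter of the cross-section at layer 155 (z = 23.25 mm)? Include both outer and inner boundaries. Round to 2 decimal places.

83.06 mm

At z = 23.25 mm: the cube is not intersected at this z (z outside [0, 13]); the cube at (13, -3.5) is present — its section is the full 13×10 rectangle (perimeter 46.00 mm); the r=9 cylinder at (10, 12.5) gives a regular 12-gon of circumradius 9 (constant along its height) (perimeter = 2·12·9.000·sin(180°/12) = 55.90 mm); Combining (union): the regions partially overlap (shared area 4.60 mm²), so the edge portions inside another operand are dropped and the merged outline is re-measured after clipping — boundary = 92.32 mm; the r=12 cylinder at (5.5, 10.5) contributes a regular 12-gon of circumradius 12 (perimeter = 2·12·12.000·sin(180°/12) = 74.54 mm); After the difference (first − rest): starting from the result so far, the r=12 cylinder at (5.5, 10.5) partially overlaps it — only the 224.32 mm² overlap (of its 432.00 mm²) is removed, clipping the outline — boundary = 83.06 mm. Overall, the cross-section has 2 separate islands. Total boundary length (outer) = 83.06 mm.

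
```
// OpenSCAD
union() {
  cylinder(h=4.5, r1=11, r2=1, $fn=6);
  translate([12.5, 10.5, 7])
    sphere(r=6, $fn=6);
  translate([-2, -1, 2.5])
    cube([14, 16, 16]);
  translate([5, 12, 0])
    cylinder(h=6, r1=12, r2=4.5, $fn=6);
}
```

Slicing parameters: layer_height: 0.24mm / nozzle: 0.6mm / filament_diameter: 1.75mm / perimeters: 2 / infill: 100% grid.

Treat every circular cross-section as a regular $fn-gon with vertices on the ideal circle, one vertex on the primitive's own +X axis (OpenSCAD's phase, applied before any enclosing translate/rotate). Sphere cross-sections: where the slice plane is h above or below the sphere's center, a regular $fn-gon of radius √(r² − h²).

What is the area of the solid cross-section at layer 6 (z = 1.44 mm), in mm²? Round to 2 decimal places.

407.48 mm²

At z = 1.44 mm: the cone contributes a regular 6-gon of circumradius 7.800 (interpolated between r1=11 and r2=1 at t=0.320) (area = (6/2)·7.800²·sin(360°/6) = 158.07 mm²); the sphere at (12.5, 10.5): section is a regular 6-gon, circumradius = √(r²−h²) = √(6²−5.56²) = 2.255 (area = (6/2)·2.255²·sin(360°/6) = 13.21 mm²); the cube at (-2, -1) is not intersected at this z (z outside [2.5, 18.5]); the cone at (5, 12): at t=0.240 of its height the radius interpolates to r₁+(r₂−r₁)t = 10.200, giving a regular 6-gon of that circumradius (area = (6/2)·10.200²·sin(360°/6) = 270.30 mm²); Combining (union): the regions partially overlap — summed areas 441.59 mm² minus the doubly-counted overlap 34.10 mm² gives 407.48 mm² — area = 407.48 mm². Overall, the cross-section is a single solid region. Net area = 407.48 mm².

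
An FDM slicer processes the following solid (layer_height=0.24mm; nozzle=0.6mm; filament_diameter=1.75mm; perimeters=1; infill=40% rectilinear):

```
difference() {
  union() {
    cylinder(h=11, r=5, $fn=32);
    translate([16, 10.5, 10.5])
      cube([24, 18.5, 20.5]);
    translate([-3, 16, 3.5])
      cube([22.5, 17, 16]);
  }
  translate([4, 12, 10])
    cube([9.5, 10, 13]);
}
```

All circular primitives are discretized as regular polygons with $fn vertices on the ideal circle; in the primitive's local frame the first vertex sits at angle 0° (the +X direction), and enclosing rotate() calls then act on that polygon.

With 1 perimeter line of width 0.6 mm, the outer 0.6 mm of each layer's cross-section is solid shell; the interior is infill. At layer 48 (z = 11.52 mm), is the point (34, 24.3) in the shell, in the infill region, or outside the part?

At z = 11.52 mm: the cylinder is not intersected at this z (z outside [0, 11]); the 24×18.5 cube at (16, 10.5) contributes its full rectangle; the 22.5×17 cube at (-3, 16) contributes its full rectangle; Taking the union: the regions partially overlap (shared area 45.50 mm²), so overlapping operands fuse into one piece — 1 connected region; the cube at (4, 12) is present — its section is the full 9.5×10 rectangle; Subtracting the remaining from the first: starting from that combined region, the 9.5×10 cube at (4, 12) partially overlaps it — only the 57.00 mm² overlap (of its 95.00 mm²) is removed, clipping the outline — 1 connected region. Overall, the cross-section is a single solid region. The nearest boundary edge runs (19.50, 29.00)→(40.00, 29.00); distance from the point to it = 4.70 mm. The point is inside the cross-section and 4.70 mm from the nearest boundary — more than the 0.6 mm shell width (1 × 0.6), so it's in the infill interior.

infill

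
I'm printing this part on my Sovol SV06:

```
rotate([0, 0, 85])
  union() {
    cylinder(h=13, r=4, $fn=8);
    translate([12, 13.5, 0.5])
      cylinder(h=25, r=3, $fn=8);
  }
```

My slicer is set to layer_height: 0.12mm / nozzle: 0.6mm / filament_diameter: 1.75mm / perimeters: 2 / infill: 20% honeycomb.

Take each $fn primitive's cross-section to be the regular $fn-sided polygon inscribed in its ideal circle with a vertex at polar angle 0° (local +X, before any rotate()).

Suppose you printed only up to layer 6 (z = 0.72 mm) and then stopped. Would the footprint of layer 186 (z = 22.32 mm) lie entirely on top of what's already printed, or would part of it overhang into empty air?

Compare the two slices. At z = 0.72: the r=4 cylinder gives a regular 8-gon of circumradius 4 (constant along its height) (area = (8/2)·4.000²·sin(360°/8) = 45.25 mm²); the cylinder at (12, 13.5): section is a regular 8-gon, circumradius r=3 (area = (8/2)·3.000²·sin(360°/8) = 25.46 mm²); Taking the union: the 2 present regions are separate (no shared area or edge), so areas and boundary lengths simply add and each stays a separate island — area = 70.71 mm²; (whole slice rotated 85° about Z — lengths, areas and connectivity unchanged). At z = 22.32: the cylinder is absent (z outside [0, 13]); the r=3 cylinder at (12, 13.5) gives a regular 8-gon of circumradius 3 (constant along its height) (area = (8/2)·3.000²·sin(360°/8) = 25.46 mm²); Merging all regions: only the r=3 cylinder at (12, 13.5) is present, so the union is just that shape — area = 25.46 mm²; (whole slice rotated 85° about Z — lengths, areas and connectivity unchanged). Checking containment: the cross-section at z = 22.32 is a subset of the cross-section at z = 0.72.

entirely on top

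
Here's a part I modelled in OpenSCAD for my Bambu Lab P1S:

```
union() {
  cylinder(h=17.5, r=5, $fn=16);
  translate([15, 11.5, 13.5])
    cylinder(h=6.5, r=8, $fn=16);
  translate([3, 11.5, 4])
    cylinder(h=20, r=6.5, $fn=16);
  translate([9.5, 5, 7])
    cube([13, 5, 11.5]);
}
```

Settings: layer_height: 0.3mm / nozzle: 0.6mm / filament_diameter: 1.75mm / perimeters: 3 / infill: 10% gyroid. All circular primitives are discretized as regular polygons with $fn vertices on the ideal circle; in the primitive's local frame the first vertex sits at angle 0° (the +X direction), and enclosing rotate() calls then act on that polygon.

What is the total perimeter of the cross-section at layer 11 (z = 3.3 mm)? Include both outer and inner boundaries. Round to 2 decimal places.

31.21 mm

At z = 3.3 mm: the r=5 cylinder gives a regular 16-gon of circumradius 5 (constant along its height) (perimeter = 2·16·5.000·sin(180°/16) = 31.21 mm); the cylinder at (15, 11.5) is not intersected at this z (z outside [13.5, 20]); the cylinder at (3, 11.5) is not intersected at this z (z outside [4, 24]); the cube at (9.5, 5) is absent (z outside [7, 18.5]); Taking the union: only the r=5 cylinder is present, so the union is just that shape — boundary = 31.21 mm. Overall, the cross-section is a single solid region. Total boundary length (outer) = 31.21 mm.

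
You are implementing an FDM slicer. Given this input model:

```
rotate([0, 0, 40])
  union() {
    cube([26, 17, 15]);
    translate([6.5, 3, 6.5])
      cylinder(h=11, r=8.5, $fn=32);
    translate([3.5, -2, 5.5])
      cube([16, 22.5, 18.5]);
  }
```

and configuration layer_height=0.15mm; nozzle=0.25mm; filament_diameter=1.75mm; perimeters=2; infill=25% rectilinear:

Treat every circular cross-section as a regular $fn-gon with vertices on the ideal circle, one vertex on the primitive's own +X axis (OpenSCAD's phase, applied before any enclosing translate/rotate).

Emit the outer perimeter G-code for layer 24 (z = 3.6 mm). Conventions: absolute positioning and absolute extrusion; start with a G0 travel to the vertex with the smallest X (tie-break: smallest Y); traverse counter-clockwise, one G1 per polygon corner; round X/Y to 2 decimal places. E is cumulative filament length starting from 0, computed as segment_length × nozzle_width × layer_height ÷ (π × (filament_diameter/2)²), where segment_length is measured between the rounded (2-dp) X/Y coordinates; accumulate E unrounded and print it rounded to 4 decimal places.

At z = 3.6 mm: the cube (footprint 26×17) is included at this height; the cylinder at (6.5, 3) is not intersected at this z (z outside [6.5, 17.5]); the cube at (3.5, -2) is not intersected at this z (z outside [5.5, 24]); Taking the union: only the 26×17 cube is present, so the union is just that shape — 1 connected region; (rotated 40° about Z; rotation is an isometry so areas/perimeters/island counts are preserved). The outline is a single polygon with 4 vertices. Extrusion per mm of travel: 0.25 × 0.15 / (π × 0.875²) = 0.015591. Accumulating E over each segment gives final E = 1.3410.

G0 X-10.93 Y13.02 Z3.60
G1 X0.00 Y0.00 E0.2650
G1 X19.92 Y16.71 E0.6704
G1 X8.99 Y29.74 E0.9356
G1 X-10.93 Y13.02 E1.3410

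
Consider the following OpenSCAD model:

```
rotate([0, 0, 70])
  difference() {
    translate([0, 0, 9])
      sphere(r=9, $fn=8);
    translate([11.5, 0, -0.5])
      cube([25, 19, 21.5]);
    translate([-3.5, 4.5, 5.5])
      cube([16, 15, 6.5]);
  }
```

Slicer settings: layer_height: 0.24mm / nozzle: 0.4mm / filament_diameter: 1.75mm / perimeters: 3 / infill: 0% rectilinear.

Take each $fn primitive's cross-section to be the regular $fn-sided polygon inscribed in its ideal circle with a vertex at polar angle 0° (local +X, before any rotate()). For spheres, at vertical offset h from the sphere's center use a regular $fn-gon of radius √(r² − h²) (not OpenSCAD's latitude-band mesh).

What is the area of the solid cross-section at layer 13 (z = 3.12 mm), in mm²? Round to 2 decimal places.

131.31 mm²

At z = 3.12 mm: the r=9 sphere contributes a regular 8-gon of circumradius √(9²−5.88²) = 6.814 (area = (8/2)·6.814²·sin(360°/8) = 131.31 mm²); the 25×19 cube at (11.5, 0) contributes its full rectangle (area 475.00 mm²); the cube at (-3.5, 4.5) is absent (z outside [5.5, 12]); Taking the first minus the rest: starting from the r=9 sphere (131.31 mm²), the 25×19 cube at (11.5, 0) misses the remaining region (no effect) — area = 131.31 mm²; (rotated 70° about Z; rotation is an isometry so areas/perimeters/island counts are preserved). Overall, the cross-section is a single solid region. Net area = 131.31 mm².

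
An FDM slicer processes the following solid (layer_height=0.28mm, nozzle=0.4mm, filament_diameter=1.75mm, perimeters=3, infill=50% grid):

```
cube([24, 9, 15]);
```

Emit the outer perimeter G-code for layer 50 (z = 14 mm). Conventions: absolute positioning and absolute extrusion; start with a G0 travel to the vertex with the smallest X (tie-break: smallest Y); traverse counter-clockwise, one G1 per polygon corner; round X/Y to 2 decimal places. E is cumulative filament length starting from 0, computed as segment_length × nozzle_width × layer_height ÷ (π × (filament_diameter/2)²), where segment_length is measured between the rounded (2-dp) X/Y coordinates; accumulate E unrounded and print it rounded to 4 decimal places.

G0 X0.00 Y0.00 Z14.00
G1 X24.00 Y0.00 E1.1175
G1 X24.00 Y9.00 E1.5366
G1 X0.00 Y9.00 E2.6542
G1 X0.00 Y0.00 E3.0732

At z = 14 mm: the cube is present — its section is the full 24×9 rectangle. The outline is a single polygon with 4 vertices. Extrusion per mm of travel: 0.4 × 0.28 / (π × 0.875²) = 0.046564. Accumulating E over each segment gives final E = 3.0732.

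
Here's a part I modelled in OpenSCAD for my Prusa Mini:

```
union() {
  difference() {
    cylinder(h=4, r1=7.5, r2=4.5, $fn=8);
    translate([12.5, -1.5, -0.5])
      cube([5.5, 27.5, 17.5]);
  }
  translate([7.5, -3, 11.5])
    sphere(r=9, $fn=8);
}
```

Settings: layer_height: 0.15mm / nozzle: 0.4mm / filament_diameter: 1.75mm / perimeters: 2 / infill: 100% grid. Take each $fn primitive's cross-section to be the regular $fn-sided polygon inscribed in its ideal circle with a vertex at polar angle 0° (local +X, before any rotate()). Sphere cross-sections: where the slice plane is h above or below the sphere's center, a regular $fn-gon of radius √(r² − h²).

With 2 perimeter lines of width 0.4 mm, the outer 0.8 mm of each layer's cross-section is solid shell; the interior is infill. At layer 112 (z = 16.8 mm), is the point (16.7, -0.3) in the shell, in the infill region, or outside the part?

outside

At z = 16.8 mm: the cone is not intersected at this z (z outside [0, 4]); the cube at (12.5, -1.5) is present — its section is the full 5.5×27.5 rectangle; Subtracting the remaining from the first: the first operand is absent here, so nothing remains; the sphere at (7.5, -3): section is a regular 8-gon, circumradius = √(r²−h²) = √(9²−5.3²) = 7.274; Combining (union): only the r=9 sphere at (7.5, -3) is present, so the union is just that shape — 1 connected region. Overall, the cross-section is a single solid region. The nearest boundary edge runs (14.77, -3.00)→(12.64, 2.14); distance from the point to it = 2.81 mm. The point is not inside any of the regions above, so it lies outside the cross-section (2.81 mm from the nearest boundary).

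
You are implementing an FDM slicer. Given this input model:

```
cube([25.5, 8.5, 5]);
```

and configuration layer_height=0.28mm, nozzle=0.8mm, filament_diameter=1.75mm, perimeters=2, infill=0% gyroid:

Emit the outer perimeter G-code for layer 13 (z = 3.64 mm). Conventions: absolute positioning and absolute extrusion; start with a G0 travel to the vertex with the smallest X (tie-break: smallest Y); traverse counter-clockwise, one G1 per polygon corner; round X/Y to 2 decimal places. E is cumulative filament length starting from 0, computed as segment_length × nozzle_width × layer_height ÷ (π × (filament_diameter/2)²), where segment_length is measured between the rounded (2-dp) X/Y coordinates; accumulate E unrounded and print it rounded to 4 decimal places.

At z = 3.64 mm: the cube (footprint 25.5×8.5) is included at this height. The outline is a single polygon with 4 vertices. Extrusion per mm of travel: 0.8 × 0.28 / (π × 0.875²) = 0.093128. Accumulating E over each segment gives final E = 6.3327.

G0 X0.00 Y0.00 Z3.64
G1 X25.50 Y0.00 E2.3748
G1 X25.50 Y8.50 E3.1664
G1 X0.00 Y8.50 E5.5411
G1 X0.00 Y0.00 E6.3327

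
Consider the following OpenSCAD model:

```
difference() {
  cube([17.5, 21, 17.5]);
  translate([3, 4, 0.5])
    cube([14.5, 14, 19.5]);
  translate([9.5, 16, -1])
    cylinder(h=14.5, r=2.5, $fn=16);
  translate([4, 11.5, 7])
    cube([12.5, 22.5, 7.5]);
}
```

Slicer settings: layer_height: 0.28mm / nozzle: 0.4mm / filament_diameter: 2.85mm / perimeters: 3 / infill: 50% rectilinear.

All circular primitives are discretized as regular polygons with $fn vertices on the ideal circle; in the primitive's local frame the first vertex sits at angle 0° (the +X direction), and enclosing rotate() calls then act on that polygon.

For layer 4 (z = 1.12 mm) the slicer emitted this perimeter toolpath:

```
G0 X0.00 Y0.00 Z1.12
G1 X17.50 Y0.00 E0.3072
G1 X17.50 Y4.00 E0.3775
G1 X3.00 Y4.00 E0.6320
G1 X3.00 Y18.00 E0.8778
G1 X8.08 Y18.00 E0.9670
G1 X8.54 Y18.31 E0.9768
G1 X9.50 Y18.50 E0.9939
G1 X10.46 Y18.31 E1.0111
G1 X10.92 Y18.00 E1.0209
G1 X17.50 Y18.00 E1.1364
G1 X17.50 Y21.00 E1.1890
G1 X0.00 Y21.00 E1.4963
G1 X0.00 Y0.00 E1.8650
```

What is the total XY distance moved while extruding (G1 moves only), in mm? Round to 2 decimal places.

106.23 mm

Sum the Euclidean lengths of each G1 segment: total = 106.23 mm.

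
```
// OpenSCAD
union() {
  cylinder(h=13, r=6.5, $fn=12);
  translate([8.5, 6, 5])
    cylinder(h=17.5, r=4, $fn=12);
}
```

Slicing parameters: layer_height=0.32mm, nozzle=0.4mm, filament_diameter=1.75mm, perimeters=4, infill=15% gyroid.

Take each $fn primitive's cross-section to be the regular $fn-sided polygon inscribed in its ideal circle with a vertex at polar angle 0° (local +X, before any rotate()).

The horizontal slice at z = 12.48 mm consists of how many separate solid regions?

At z = 12.48 mm: the cylinder: section is a regular 12-gon, circumradius r=6.5; the cylinder at (8.5, 6): section is a regular 12-gon, circumradius r=4; Merging all regions: the 2 present regions are separate (no shared area or edge), so areas and boundary lengths simply add and each stays a separate island — 2 connected regions. The result has 2 disconnected regions.

2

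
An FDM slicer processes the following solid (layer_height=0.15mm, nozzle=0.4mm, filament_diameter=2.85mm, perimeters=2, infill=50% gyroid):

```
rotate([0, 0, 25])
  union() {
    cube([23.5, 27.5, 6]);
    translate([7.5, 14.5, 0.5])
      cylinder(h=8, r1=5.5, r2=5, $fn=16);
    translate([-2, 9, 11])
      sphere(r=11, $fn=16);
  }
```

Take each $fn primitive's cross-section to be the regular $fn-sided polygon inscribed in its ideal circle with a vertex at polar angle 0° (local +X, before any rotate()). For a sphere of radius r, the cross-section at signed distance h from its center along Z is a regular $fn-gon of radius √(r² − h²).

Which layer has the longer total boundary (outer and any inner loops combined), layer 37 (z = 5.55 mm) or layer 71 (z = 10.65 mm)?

layer 37 (z = 5.55 mm)

Layer 37 (z = 5.55): the cube is present — its section is the full 23.5×27.5 rectangle (perimeter 102.00 mm); the cone at (7.5, 14.5) contributes a regular 16-gon of circumradius 5.184 (interpolated between r1=5.5 and r2=5 at t=0.631) (perimeter = 2·16·5.184·sin(180°/16) = 32.37 mm); the r=11 sphere at (-2, 9) contributes a regular 16-gon of circumradius √(11²−5.45²) = 9.555 (perimeter = 2·16·9.555·sin(180°/16) = 59.65 mm); Taking the union: the regions partially overlap (shared area 184.55 mm²), so the edge portions inside another operand are dropped and the merged outline is re-measured after clipping — boundary = 117.76 mm; (whole slice rotated 25° about Z — lengths, areas and connectivity unchanged). So its perimeter = 117.76 mm. Layer 71 (z = 10.65): the cube does not reach this height (z outside [0, 6]); the cone at (7.5, 14.5) does not reach this height (z outside [0.5, 8.5]); the r=11 sphere at (-2, 9) slices to a regular 16-gon of circumradius 10.994 (√(r²−h²) with h=0.35 from center) (perimeter = 2·16·10.994·sin(180°/16) = 68.64 mm); Merging all regions: only the r=11 sphere at (-2, 9) is present, so the union is just that shape — boundary = 68.64 mm; (rotated 25° about Z; rotation is an isometry so areas/perimeters/island counts are preserved). So its perimeter = 68.64 mm. Layer 37 is larger (117.76 vs 68.64 mm).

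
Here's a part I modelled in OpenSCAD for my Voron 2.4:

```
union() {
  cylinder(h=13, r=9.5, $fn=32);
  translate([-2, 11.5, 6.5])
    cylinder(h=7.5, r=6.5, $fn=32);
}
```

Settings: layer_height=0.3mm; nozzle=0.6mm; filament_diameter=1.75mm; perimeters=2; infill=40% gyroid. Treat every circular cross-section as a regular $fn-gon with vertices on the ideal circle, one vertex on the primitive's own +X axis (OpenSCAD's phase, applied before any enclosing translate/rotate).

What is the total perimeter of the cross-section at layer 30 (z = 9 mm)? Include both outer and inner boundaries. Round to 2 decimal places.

76.91 mm

At z = 9 mm: the cylinder: section is a regular 32-gon, circumradius r=9.5 (perimeter = 2·32·9.500·sin(180°/32) = 59.59 mm); the r=6.5 cylinder at (-2, 11.5) gives a regular 32-gon of circumradius 6.5 (constant along its height) (perimeter = 2·32·6.500·sin(180°/32) = 40.78 mm); Combining (union): the regions partially overlap (shared area 31.09 mm²), so the edge portions inside another operand are dropped and the merged outline is re-measured after clipping — boundary = 76.91 mm. Overall, the cross-section is a single solid region. Total boundary length (outer) = 76.91 mm.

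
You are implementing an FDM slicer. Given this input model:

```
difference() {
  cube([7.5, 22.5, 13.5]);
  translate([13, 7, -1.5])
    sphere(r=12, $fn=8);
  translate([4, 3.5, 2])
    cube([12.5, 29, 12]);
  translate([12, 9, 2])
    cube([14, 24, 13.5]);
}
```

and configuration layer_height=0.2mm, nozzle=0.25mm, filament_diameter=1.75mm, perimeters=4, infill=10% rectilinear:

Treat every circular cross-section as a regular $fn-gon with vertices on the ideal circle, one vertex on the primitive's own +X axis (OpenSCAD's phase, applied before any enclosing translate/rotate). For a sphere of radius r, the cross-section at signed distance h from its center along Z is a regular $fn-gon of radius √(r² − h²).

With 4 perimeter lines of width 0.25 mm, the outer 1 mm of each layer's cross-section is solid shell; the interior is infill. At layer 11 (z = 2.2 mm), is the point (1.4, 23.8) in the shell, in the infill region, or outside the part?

outside

At z = 2.2 mm: the 7.5×22.5 cube contributes its full rectangle; the r=12 sphere at (13, 7) contributes a regular 8-gon of circumradius √(12²−3.7²) = 11.415; the cube at (4, 3.5) (footprint 12.5×29) is included at this height; the cube at (12, 9) is present — its section is the full 14×24 rectangle; Taking the first minus the rest: starting from the 7.5×22.5 cube, the r=12 sphere at (13, 7) partially overlaps it — only the 66.88 mm² overlap (of its 368.57 mm²) is removed, clipping the outline; the 12.5×29 cube at (4, 3.5) partially overlaps it — only the 25.67 mm² overlap (of its 362.50 mm²) is removed, clipping the outline; the 14×24 cube at (12, 9) misses the remaining region (no effect) — 1 connected region. Overall, the cross-section is a single solid region. The nearest boundary edge runs (0.00, 22.50)→(4.00, 22.50); distance from the point to it = 1.30 mm. The point is not inside any of the regions above, so it lies outside the cross-section (1.30 mm from the nearest boundary).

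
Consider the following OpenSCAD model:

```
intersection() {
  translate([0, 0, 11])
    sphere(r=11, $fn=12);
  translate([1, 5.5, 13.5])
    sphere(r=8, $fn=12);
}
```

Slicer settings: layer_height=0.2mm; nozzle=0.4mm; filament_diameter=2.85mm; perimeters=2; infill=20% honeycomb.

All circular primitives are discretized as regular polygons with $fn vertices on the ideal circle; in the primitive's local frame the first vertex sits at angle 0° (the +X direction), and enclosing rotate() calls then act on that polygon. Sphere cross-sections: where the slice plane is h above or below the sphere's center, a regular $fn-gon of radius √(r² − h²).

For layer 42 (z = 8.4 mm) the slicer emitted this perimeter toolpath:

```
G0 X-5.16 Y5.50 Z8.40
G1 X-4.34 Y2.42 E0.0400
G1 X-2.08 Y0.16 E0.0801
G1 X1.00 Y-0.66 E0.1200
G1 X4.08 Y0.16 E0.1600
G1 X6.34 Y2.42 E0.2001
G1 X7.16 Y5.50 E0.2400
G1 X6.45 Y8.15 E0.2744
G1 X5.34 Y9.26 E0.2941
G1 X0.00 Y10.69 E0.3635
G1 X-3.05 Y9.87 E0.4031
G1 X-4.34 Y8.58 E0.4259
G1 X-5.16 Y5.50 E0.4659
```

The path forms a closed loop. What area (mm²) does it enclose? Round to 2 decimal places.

Apply the shoelace formula to the sequence of (X, Y) vertices; enclosed area = 106.02 mm².

106.02 mm²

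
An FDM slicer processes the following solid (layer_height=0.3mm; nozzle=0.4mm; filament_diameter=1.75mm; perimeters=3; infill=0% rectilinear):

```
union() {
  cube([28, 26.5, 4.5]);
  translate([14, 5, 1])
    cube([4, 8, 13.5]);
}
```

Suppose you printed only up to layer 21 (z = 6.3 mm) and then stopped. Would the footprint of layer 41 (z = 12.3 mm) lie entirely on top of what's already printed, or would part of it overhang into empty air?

Compare the two slices. At z = 6.3: the cube is not intersected at this z (z outside [0, 4.5]); the cube at (14, 5) (footprint 4×8) is included at this height (area 32.00 mm²); Taking the union: only the 4×8 cube at (14, 5) is present, so the union is just that shape — area = 32.00 mm². At z = 12.3: the cube is absent (z outside [0, 4.5]); the 4×8 cube at (14, 5) contributes its full rectangle (area 32.00 mm²); Taking the union: only the 4×8 cube at (14, 5) is present, so the union is just that shape — area = 32.00 mm². Checking containment: the cross-section at z = 12.3 is a subset of the cross-section at z = 6.3.

entirely on top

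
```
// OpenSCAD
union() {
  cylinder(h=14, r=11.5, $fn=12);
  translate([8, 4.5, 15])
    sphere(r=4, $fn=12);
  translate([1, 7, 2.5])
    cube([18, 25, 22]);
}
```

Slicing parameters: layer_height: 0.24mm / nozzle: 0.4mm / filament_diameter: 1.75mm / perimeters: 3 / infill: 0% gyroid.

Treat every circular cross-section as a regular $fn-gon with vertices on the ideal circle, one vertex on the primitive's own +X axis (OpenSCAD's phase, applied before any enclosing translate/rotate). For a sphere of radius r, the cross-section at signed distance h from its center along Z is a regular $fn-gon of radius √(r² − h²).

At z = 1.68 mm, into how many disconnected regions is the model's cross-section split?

1

At z = 1.68 mm: the cylinder: section is a regular 12-gon, circumradius r=11.5; the sphere at (8, 4.5) is not intersected at this z (|z−center|=13.320 > r=4); the cube at (1, 7) does not reach this height (z outside [2.5, 24.5]); Merging all regions: only the r=11.5 cylinder is present, so the union is just that shape — 1 connected region. The result has 1 disconnected region.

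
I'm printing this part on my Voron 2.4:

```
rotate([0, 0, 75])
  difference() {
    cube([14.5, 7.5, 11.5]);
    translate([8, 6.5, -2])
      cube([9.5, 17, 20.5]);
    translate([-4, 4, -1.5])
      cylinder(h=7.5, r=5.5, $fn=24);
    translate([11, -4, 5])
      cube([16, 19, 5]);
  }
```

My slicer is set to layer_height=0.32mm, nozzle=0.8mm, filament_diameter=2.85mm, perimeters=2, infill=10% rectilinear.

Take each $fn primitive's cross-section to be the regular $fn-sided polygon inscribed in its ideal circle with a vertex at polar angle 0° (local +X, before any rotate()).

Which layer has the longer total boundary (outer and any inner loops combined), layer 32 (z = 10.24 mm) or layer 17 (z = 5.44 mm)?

layer 32 (z = 10.24 mm)

Layer 32 (z = 10.24): the cube (footprint 14.5×7.5) is included at this height (perimeter 44.00 mm); the cube at (8, 6.5) (footprint 9.5×17) is included at this height (perimeter 53.00 mm); the cylinder at (-4, 4) is absent (z outside [-1.5, 6]); the cube at (11, -4) does not reach this height (z outside [5, 10]); After the difference (first − rest): starting from the 14.5×7.5 cube, the 9.5×17 cube at (8, 6.5) partially overlaps it — only the 6.50 mm² overlap (of its 161.50 mm²) is removed, clipping the outline — boundary = 44.00 mm; (whole slice rotated 75° about Z — lengths, areas and connectivity unchanged). So its perimeter = 44.00 mm. Layer 17 (z = 5.44): the cube (footprint 14.5×7.5) is included at this height (perimeter 44.00 mm); the cube at (8, 6.5) is present — its section is the full 9.5×17 rectangle (perimeter 53.00 mm); the r=5.5 cylinder at (-4, 4) contributes a regular 24-gon of circumradius 5.5 (perimeter = 2·24·5.500·sin(180°/24) = 34.46 mm); the cube at (11, -4) is present — its section is the full 16×19 rectangle (perimeter 70.00 mm); Taking the first minus the rest: starting from the 14.5×7.5 cube, the 9.5×17 cube at (8, 6.5) partially overlaps it — only the 6.50 mm² overlap (of its 161.50 mm²) is removed, clipping the outline; the r=5.5 cylinder at (-4, 4) partially overlaps it — only the 7.49 mm² overlap (of its 93.95 mm²) is removed, clipping the outline; the 16×19 cube at (11, -4) partially overlaps it — only the 22.75 mm² overlap (of its 304.00 mm²) is removed, clipping the outline — boundary = 37.51 mm; (rotated 75° about Z; rotation is an isometry so areas/perimeters/island counts are preserved). So its perimeter = 37.51 mm. Layer 32 is larger (44.00 vs 37.51 mm).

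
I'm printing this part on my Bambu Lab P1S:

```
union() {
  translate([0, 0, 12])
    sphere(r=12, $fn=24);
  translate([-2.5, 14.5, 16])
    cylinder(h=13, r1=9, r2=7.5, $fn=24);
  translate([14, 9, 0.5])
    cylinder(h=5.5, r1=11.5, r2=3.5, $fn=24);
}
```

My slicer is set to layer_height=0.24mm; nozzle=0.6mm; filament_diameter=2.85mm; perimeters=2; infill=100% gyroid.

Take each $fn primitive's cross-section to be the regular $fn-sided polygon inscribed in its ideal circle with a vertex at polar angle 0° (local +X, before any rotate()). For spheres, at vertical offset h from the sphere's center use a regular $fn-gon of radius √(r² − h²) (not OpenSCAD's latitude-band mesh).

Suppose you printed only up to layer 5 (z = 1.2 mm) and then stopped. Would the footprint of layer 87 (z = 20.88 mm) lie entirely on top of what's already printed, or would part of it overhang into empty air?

Compare the two slices. At z = 1.2: the r=12 sphere slices to a regular 24-gon of circumradius 5.231 (√(r²−h²) with h=10.8 from center) (area = (24/2)·5.231²·sin(360°/24) = 84.98 mm²); the cone at (-2.5, 14.5) does not reach this height (z outside [16, 29]); the cone at (14, 9) (r1=11.5→r2=3.5) has section circumradius 10.482 here — a regular 24-gon (area = (24/2)·10.482²·sin(360°/24) = 341.23 mm²); Taking the union: the 2 present regions are separate (no shared area or edge), so areas and boundary lengths simply add and each stays a separate island — area = 426.21 mm². At z = 20.88: the sphere: section is a regular 24-gon, circumradius = √(r²−h²) = √(12²−8.88²) = 8.071 (area = (24/2)·8.071²·sin(360°/24) = 202.33 mm²); the cone at (-2.5, 14.5) (r1=9→r2=7.5) has section circumradius 8.437 here — a regular 24-gon (area = (24/2)·8.437²·sin(360°/24) = 221.08 mm²); the cone at (14, 9) is absent (z outside [0.5, 6]); Taking the union: the regions partially overlap — summed areas 423.41 mm² minus the doubly-counted overlap 8.35 mm² gives 415.06 mm² — area = 415.06 mm². Checking containment: at z = 20.88 the cross-section extends beyond the z = 1.2 cross-section by about 313.72 mm².

part overhangs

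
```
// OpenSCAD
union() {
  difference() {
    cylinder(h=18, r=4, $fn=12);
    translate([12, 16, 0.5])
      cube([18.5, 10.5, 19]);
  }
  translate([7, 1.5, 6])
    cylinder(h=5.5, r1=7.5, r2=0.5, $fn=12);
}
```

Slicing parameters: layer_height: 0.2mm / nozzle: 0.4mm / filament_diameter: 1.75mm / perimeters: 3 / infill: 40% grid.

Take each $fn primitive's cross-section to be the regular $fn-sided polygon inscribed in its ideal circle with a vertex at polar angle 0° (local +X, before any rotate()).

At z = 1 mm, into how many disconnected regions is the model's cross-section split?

1

At z = 1 mm: the cylinder: section is a regular 12-gon, circumradius r=4; the cube at (12, 16) (footprint 18.5×10.5) is included at this height; After the difference (first − rest): starting from the r=4 cylinder, the 18.5×10.5 cube at (12, 16) misses the remaining region (no effect) — 1 connected region; the cone at (7, 1.5) does not reach this height (z outside [6, 11.5]); Combining (union): only that combined region is present, so the union is just that shape — 1 connected region. The result has 1 disconnected region.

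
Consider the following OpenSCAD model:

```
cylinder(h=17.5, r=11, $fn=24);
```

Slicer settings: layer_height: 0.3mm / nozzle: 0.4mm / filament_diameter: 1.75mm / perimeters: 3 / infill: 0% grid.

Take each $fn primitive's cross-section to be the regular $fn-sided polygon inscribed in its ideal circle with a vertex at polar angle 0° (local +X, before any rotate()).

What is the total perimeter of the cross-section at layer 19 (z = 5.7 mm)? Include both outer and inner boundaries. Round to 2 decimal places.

At z = 5.7 mm: the r=11 cylinder gives a regular 24-gon of circumradius 11 (constant along its height) (perimeter = 2·24·11.000·sin(180°/24) = 68.92 mm). Overall, the cross-section is a single solid region. Total boundary length (outer) = 68.92 mm.

68.92 mm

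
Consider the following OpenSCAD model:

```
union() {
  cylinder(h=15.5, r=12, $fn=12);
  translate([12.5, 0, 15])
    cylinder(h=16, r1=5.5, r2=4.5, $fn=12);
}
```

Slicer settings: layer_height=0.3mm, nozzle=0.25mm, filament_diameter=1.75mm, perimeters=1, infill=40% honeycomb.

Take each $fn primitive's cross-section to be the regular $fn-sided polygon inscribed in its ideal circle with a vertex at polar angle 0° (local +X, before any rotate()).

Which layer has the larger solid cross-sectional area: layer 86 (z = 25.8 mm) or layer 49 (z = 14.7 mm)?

Layer 86 (z = 25.8): the cylinder does not reach this height (z outside [0, 15.5]); the cone at (12.5, 0): at t=0.675 of its height the radius interpolates to r₁+(r₂−r₁)t = 4.825, giving a regular 12-gon of that circumradius (area = (12/2)·4.825²·sin(360°/12) = 69.84 mm²); Merging all regions: only the cone at (12.5, 0) is present, so the union is just that shape — area = 69.84 mm². So its area = 69.84 mm². Layer 49 (z = 14.7): the r=12 cylinder contributes a regular 12-gon of circumradius 12 (area = (12/2)·12.000²·sin(360°/12) = 432.00 mm²); the cone at (12.5, 0) does not reach this height (z outside [15, 31]); Taking the union: only the r=12 cylinder is present, so the union is just that shape — area = 432.00 mm². So its area = 432.00 mm². Layer 49 is larger (432.00 vs 69.84 mm²).

layer 49 (z = 14.7 mm)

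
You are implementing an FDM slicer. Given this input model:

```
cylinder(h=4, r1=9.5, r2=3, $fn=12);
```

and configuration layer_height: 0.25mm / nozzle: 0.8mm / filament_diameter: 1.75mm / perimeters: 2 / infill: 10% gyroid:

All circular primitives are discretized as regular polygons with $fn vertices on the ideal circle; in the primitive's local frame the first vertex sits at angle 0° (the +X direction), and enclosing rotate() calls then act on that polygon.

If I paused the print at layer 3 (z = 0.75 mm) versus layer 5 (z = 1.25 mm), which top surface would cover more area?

Layer 3 (z = 0.75): the cone contributes a regular 12-gon of circumradius 8.281 (interpolated between r1=9.5 and r2=3 at t=0.188) (area = (12/2)·8.281²·sin(360°/12) = 205.74 mm²). So its area = 205.74 mm². Layer 5 (z = 1.25): the cone contributes a regular 12-gon of circumradius 7.469 (interpolated between r1=9.5 and r2=3 at t=0.312) (area = (12/2)·7.469²·sin(360°/12) = 167.35 mm²). So its area = 167.35 mm². Layer 3 is larger (205.74 vs 167.35 mm²).

layer 3 (z = 0.75 mm)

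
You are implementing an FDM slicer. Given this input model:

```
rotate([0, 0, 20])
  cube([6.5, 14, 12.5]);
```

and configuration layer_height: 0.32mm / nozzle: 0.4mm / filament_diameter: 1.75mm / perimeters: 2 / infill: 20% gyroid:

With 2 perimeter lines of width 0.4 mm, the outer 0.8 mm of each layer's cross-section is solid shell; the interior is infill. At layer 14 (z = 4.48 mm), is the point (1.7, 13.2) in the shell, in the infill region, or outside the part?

shell

At z = 4.48 mm: the cube is present — its section is the full 6.5×14 rectangle; (rotated 20° about Z; rotation is an isometry so areas/perimeters/island counts are preserved). Overall, the cross-section is a single solid region. Undo the 20° rotation: the query point maps to (6.112, 11.823) in the un-rotated model frame. The nearest boundary edge runs (6.50, 0.00)→(6.50, 14.00); distance from the point to it = 0.39 mm. The point is inside the cross-section, 0.39 mm from the nearest boundary — within the 0.8 mm shell band (2 × 0.4).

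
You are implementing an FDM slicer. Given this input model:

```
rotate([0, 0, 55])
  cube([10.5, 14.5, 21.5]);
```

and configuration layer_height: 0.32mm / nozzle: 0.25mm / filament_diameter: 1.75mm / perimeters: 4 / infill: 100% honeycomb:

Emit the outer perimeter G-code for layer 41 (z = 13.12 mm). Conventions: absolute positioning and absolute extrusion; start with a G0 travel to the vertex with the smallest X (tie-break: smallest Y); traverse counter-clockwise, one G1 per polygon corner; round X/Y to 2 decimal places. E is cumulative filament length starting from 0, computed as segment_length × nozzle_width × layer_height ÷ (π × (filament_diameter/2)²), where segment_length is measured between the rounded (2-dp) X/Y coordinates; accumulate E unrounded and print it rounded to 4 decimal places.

At z = 13.12 mm: the cube is present — its section is the full 10.5×14.5 rectangle; (rotated 55° about Z; rotation is an isometry so areas/perimeters/island counts are preserved). The outline is a single polygon with 4 vertices. Extrusion per mm of travel: 0.25 × 0.32 / (π × 0.875²) = 0.033260. Accumulating E over each segment gives final E = 1.6631.

G0 X-11.88 Y8.32 Z13.12
G1 X0.00 Y0.00 E0.4824
G1 X6.02 Y8.60 E0.8315
G1 X-5.86 Y16.92 E1.3139
G1 X-11.88 Y8.32 E1.6631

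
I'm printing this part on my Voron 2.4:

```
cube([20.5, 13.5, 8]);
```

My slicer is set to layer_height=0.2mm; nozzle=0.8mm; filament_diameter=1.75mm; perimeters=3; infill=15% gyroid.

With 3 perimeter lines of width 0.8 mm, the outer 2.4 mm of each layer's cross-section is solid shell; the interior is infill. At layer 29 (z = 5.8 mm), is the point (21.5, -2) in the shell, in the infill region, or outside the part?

outside

At z = 5.8 mm: the cube is present — its section is the full 20.5×13.5 rectangle. Overall, the cross-section is a single solid region. The nearest boundary edge runs (0.00, 0.00)→(20.50, 0.00); distance from the point to it = 2.24 mm. The point is not inside any of the regions above, so it lies outside the cross-section (2.24 mm from the nearest boundary).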